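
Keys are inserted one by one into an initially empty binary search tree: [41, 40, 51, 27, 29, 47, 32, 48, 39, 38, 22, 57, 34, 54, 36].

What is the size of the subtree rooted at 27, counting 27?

Resulting structure (node: left, right):
  41: L=40, R=51
  40: L=27, R=–
  51: L=47, R=57
  27: L=22, R=29
  29: L=–, R=32
  47: L=–, R=48
  32: L=–, R=39
  48: L=–, R=–
  39: L=38, R=–
  38: L=34, R=–
  22: L=–, R=–
  57: L=54, R=–
  34: L=–, R=36
  54: L=–, R=–
  36: L=–, R=–

Subtree rooted at 27 contains: 27, 22, 29, 32, 39, 38, 34, 36 — 8 nodes.

8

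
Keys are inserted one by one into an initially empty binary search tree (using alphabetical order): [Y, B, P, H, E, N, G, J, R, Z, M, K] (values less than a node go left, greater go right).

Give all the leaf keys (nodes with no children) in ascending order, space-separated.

G K R Z

Insert Y: tree is empty, so Y becomes the root.
Insert B: B < Y → go left. Place as left child of Y.
Insert P: P < Y → go left; P > B → go right. Place as right child of B.
Insert H: H < Y → go left; H > B → go right; H < P → go left. Place as left child of P.
Insert E: E < Y → go left; E > B → go right; E < P → go left; E < H → go left. Place as left child of H.
Insert N: N < Y → go left; N > B → go right; N < P → go left; N > H → go right. Place as right child of H.
Insert G: G < Y → go left; G > B → go right; G < P → go left; G < H → go left; G > E → go right. Place as right child of E.
Insert J: J < Y → go left; J > B → go right; J < P → go left; J > H → go right; J < N → go left. Place as left child of N.
Insert R: R < Y → go left; R > B → go right; R > P → go right. Place as right child of P.
Insert Z: Z > Y → go right. Place as right child of Y.
Insert M: M < Y → go left; M > B → go right; M < P → go left; M > H → go right; M < N → go left; M > J → go right. Place as right child of J.
Insert K: K < Y → go left; K > B → go right; K < P → go left; K > H → go right; K < N → go left; K > J → go right; K < M → go left. Place as left child of M.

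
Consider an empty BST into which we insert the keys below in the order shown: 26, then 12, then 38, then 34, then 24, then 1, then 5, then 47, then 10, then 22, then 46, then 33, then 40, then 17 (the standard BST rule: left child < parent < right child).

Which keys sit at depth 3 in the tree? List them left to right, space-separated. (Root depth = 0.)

5 22 33 46

Resulting structure (node: left, right):
  26: L=12, R=38
  12: L=1, R=24
  38: L=34, R=47
  34: L=33, R=–
  24: L=22, R=–
  1: L=–, R=5
  5: L=–, R=10
  47: L=46, R=–
  10: L=–, R=–
  22: L=17, R=–
  46: L=40, R=–
  33: L=–, R=–
  40: L=–, R=–
  17: L=–, R=–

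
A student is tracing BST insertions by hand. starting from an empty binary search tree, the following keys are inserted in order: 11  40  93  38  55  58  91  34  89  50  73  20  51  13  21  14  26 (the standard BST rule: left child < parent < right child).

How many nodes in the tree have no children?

4

Insert 11: tree is empty, so 11 becomes the root.
Insert 40: 40 > 11 → go right. Place as right child of 11.
Insert 93: 93 > 11 → go right; 93 > 40 → go right. Place as right child of 40.
Insert 38: 38 > 11 → go right; 38 < 40 → go left. Place as left child of 40.
Insert 55: 55 > 11 → go right; 55 > 40 → go right; 55 < 93 → go left. Place as left child of 93.
Insert 58: 58 > 11 → go right; 58 > 40 → go right; 58 < 93 → go left; 58 > 55 → go right. Place as right child of 55.
Insert 91: 91 > 11 → go right; 91 > 40 → go right; 91 < 93 → go left; 91 > 55 → go right; 91 > 58 → go right. Place as right child of 58.
Insert 34: 34 > 11 → go right; 34 < 40 → go left; 34 < 38 → go left. Place as left child of 38.
Insert 89: 89 > 11 → go right; 89 > 40 → go right; 89 < 93 → go left; 89 > 55 → go right; 89 > 58 → go right; 89 < 91 → go left. Place as left child of 91.
Insert 50: 50 > 11 → go right; 50 > 40 → go right; 50 < 93 → go left; 50 < 55 → go left. Place as left child of 55.
Insert 73: 73 > 11 → go right; 73 > 40 → go right; 73 < 93 → go left; 73 > 55 → go right; 73 > 58 → go right; 73 < 91 → go left; 73 < 89 → go left. Place as left child of 89.
Insert 20: 20 > 11 → go right; 20 < 40 → go left; 20 < 38 → go left; 20 < 34 → go left. Place as left child of 34.
Insert 51: 51 > 11 → go right; 51 > 40 → go right; 51 < 93 → go left; 51 < 55 → go left; 51 > 50 → go right. Place as right child of 50.
Insert 13: 13 > 11 → go right; 13 < 40 → go left; 13 < 38 → go left; 13 < 34 → go left; 13 < 20 → go left. Place as left child of 20.
Insert 21: 21 > 11 → go right; 21 < 40 → go left; 21 < 38 → go left; 21 < 34 → go left; 21 > 20 → go right. Place as right child of 20.
Insert 14: 14 > 11 → go right; 14 < 40 → go left; 14 < 38 → go left; 14 < 34 → go left; 14 < 20 → go left; 14 > 13 → go right. Place as right child of 13.
Insert 26: 26 > 11 → go right; 26 < 40 → go left; 26 < 38 → go left; 26 < 34 → go left; 26 > 20 → go right; 26 > 21 → go right. Place as right child of 21.

Leaves: 14, 26, 51, 73 — 4 in total.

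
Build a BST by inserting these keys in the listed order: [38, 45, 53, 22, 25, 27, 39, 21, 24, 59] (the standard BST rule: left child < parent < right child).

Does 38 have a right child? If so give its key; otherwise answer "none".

45

38: root
45: right child of 38 (depth 1)
53: right child of 45 (depth 2)
22: left child of 38 (depth 1)
25: right child of 22 (depth 2)
27: right child of 25 (depth 3)
39: left child of 45 (depth 2)
21: left child of 22 (depth 2)
24: left child of 25 (depth 3)
59: right child of 53 (depth 3)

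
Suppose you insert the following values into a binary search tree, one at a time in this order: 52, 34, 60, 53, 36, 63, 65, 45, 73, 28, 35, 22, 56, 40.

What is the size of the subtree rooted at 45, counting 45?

2

Insert 52: tree is empty, so 52 becomes the root.
Insert 34: 34 < 52 → go left. Place as left child of 52.
Insert 60: 60 > 52 → go right. Place as right child of 52.
Insert 53: 53 > 52 → go right; 53 < 60 → go left. Place as left child of 60.
Insert 36: 36 < 52 → go left; 36 > 34 → go right. Place as right child of 34.
Insert 63: 63 > 52 → go right; 63 > 60 → go right. Place as right child of 60.
Insert 65: 65 > 52 → go right; 65 > 60 → go right; 65 > 63 → go right. Place as right child of 63.
Insert 45: 45 < 52 → go left; 45 > 34 → go right; 45 > 36 → go right. Place as right child of 36.
Insert 73: 73 > 52 → go right; 73 > 60 → go right; 73 > 63 → go right; 73 > 65 → go right. Place as right child of 65.
Insert 28: 28 < 52 → go left; 28 < 34 → go left. Place as left child of 34.
Insert 35: 35 < 52 → go left; 35 > 34 → go right; 35 < 36 → go left. Place as left child of 36.
Insert 22: 22 < 52 → go left; 22 < 34 → go left; 22 < 28 → go left. Place as left child of 28.
Insert 56: 56 > 52 → go right; 56 < 60 → go left; 56 > 53 → go right. Place as right child of 53.
Insert 40: 40 < 52 → go left; 40 > 34 → go right; 40 > 36 → go right; 40 < 45 → go left. Place as left child of 45.

Subtree rooted at 45 contains: 45, 40 — 2 nodes.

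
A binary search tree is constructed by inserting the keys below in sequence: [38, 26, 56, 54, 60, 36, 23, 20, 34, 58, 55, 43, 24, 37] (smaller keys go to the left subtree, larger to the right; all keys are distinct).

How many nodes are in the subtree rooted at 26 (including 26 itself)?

38: root
26: left child of 38 (depth 1)
56: right child of 38 (depth 1)
54: left child of 56 (depth 2)
60: right child of 56 (depth 2)
36: right child of 26 (depth 2)
23: left child of 26 (depth 2)
20: left child of 23 (depth 3)
34: left child of 36 (depth 3)
58: left child of 60 (depth 3)
55: right child of 54 (depth 3)
43: left child of 54 (depth 3)
24: right child of 23 (depth 3)
37: right child of 36 (depth 3)

Subtree rooted at 26 contains: 26, 23, 20, 24, 36, 34, 37 — 7 nodes.

7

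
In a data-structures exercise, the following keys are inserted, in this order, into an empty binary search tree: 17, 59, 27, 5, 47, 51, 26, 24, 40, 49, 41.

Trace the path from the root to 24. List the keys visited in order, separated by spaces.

17 59 27 26 24

Insert 17: tree is empty, so 17 becomes the root.
Insert 59: 59 > 17 → go right. Place as right child of 17.
Insert 27: 27 > 17 → go right; 27 < 59 → go left. Place as left child of 59.
Insert 5: 5 < 17 → go left. Place as left child of 17.
Insert 47: 47 > 17 → go right; 47 < 59 → go left; 47 > 27 → go right. Place as right child of 27.
Insert 51: 51 > 17 → go right; 51 < 59 → go left; 51 > 27 → go right; 51 > 47 → go right. Place as right child of 47.
Insert 26: 26 > 17 → go right; 26 < 59 → go left; 26 < 27 → go left. Place as left child of 27.
Insert 24: 24 > 17 → go right; 24 < 59 → go left; 24 < 27 → go left; 24 < 26 → go left. Place as left child of 26.
Insert 40: 40 > 17 → go right; 40 < 59 → go left; 40 > 27 → go right; 40 < 47 → go left. Place as left child of 47.
Insert 49: 49 > 17 → go right; 49 < 59 → go left; 49 > 27 → go right; 49 > 47 → go right; 49 < 51 → go left. Place as left child of 51.
Insert 41: 41 > 17 → go right; 41 < 59 → go left; 41 > 27 → go right; 41 < 47 → go left; 41 > 40 → go right. Place as right child of 40.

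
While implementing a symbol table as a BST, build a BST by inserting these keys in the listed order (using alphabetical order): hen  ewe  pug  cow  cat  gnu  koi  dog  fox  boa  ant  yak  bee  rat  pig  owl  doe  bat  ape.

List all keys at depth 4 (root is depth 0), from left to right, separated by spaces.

boa doe owl

hen: root
ewe: left child of hen (depth 1)
pug: right child of hen (depth 1)
cow: left child of ewe (depth 2)
cat: left child of cow (depth 3)
gnu: right child of ewe (depth 2)
koi: left child of pug (depth 2)
dog: right child of cow (depth 3)
fox: left child of gnu (depth 3)
boa: left child of cat (depth 4)
ant: left child of boa (depth 5)
yak: right child of pug (depth 2)
bee: right child of ant (depth 6)
rat: left child of yak (depth 3)
pig: right child of koi (depth 3)
owl: left child of pig (depth 4)
doe: left child of dog (depth 4)
bat: left child of bee (depth 7)
ape: left child of bat (depth 8)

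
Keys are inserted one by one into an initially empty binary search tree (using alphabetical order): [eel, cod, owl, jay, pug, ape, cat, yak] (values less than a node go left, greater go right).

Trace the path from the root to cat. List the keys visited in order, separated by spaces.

eel cod ape cat

eel: root
cod: left child of eel (depth 1)
owl: right child of eel (depth 1)
jay: left child of owl (depth 2)
pug: right child of owl (depth 2)
ape: left child of cod (depth 2)
cat: right child of ape (depth 3)
yak: right child of pug (depth 3)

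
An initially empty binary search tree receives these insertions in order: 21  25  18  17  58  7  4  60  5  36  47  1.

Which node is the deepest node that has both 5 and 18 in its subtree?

Resulting structure (node: left, right):
  21: L=18, R=25
  25: L=–, R=58
  18: L=17, R=–
  17: L=7, R=–
  58: L=36, R=60
  7: L=4, R=–
  4: L=1, R=5
  60: L=–, R=–
  5: L=–, R=–
  36: L=–, R=47
  47: L=–, R=–
  1: L=–, R=–

Path to 5: 21 → 18 → 17 → 7 → 4 → 5
Path to 18: 21 → 18
18 lies on both paths and is an ancestor of the other node.

18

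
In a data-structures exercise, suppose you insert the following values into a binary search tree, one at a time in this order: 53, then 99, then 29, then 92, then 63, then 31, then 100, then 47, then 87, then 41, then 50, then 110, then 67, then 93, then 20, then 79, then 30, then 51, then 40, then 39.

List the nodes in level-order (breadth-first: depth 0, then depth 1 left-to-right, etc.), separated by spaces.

53 29 99 20 31 92 100 30 47 63 93 110 41 50 87 40 51 67 39 79

Insert 53: tree is empty, so 53 becomes the root.
Insert 99: 99 > 53 → go right. Place as right child of 53.
Insert 29: 29 < 53 → go left. Place as left child of 53.
Insert 92: 92 > 53 → go right; 92 < 99 → go left. Place as left child of 99.
Insert 63: 63 > 53 → go right; 63 < 99 → go left; 63 < 92 → go left. Place as left child of 92.
Insert 31: 31 < 53 → go left; 31 > 29 → go right. Place as right child of 29.
Insert 100: 100 > 53 → go right; 100 > 99 → go right. Place as right child of 99.
Insert 47: 47 < 53 → go left; 47 > 29 → go right; 47 > 31 → go right. Place as right child of 31.
Insert 87: 87 > 53 → go right; 87 < 99 → go left; 87 < 92 → go left; 87 > 63 → go right. Place as right child of 63.
Insert 41: 41 < 53 → go left; 41 > 29 → go right; 41 > 31 → go right; 41 < 47 → go left. Place as left child of 47.
Insert 50: 50 < 53 → go left; 50 > 29 → go right; 50 > 31 → go right; 50 > 47 → go right. Place as right child of 47.
Insert 110: 110 > 53 → go right; 110 > 99 → go right; 110 > 100 → go right. Place as right child of 100.
Insert 67: 67 > 53 → go right; 67 < 99 → go left; 67 < 92 → go left; 67 > 63 → go right; 67 < 87 → go left. Place as left child of 87.
Insert 93: 93 > 53 → go right; 93 < 99 → go left; 93 > 92 → go right. Place as right child of 92.
Insert 20: 20 < 53 → go left; 20 < 29 → go left. Place as left child of 29.
Insert 79: 79 > 53 → go right; 79 < 99 → go left; 79 < 92 → go left; 79 > 63 → go right; 79 < 87 → go left; 79 > 67 → go right. Place as right child of 67.
Insert 30: 30 < 53 → go left; 30 > 29 → go right; 30 < 31 → go left. Place as left child of 31.
Insert 51: 51 < 53 → go left; 51 > 29 → go right; 51 > 31 → go right; 51 > 47 → go right; 51 > 50 → go right. Place as right child of 50.
Insert 40: 40 < 53 → go left; 40 > 29 → go right; 40 > 31 → go right; 40 < 47 → go left; 40 < 41 → go left. Place as left child of 41.
Insert 39: 39 < 53 → go left; 39 > 29 → go right; 39 > 31 → go right; 39 < 47 → go left; 39 < 41 → go left; 39 < 40 → go left. Place as left child of 40.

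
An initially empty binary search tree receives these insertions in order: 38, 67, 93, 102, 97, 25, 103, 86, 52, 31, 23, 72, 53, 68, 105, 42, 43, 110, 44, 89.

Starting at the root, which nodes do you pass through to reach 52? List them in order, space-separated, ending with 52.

38: root
67: right child of 38 (depth 1)
93: right child of 67 (depth 2)
102: right child of 93 (depth 3)
97: left child of 102 (depth 4)
25: left child of 38 (depth 1)
103: right child of 102 (depth 4)
86: left child of 93 (depth 3)
52: left child of 67 (depth 2)
31: right child of 25 (depth 2)
23: left child of 25 (depth 2)
72: left child of 86 (depth 4)
53: right child of 52 (depth 3)
68: left child of 72 (depth 5)
105: right child of 103 (depth 5)
42: left child of 52 (depth 3)
43: right child of 42 (depth 4)
110: right child of 105 (depth 6)
44: right child of 43 (depth 5)
89: right child of 86 (depth 4)

38 67 52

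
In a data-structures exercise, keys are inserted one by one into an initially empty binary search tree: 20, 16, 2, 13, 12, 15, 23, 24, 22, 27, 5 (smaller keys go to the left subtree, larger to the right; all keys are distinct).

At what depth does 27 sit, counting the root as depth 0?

20: root
16: left child of 20 (depth 1)
2: left child of 16 (depth 2)
13: right child of 2 (depth 3)
12: left child of 13 (depth 4)
15: right child of 13 (depth 4)
23: right child of 20 (depth 1)
24: right child of 23 (depth 2)
22: left child of 23 (depth 2)
27: right child of 24 (depth 3)
5: left child of 12 (depth 5)

Path to 27: 20 → 23 → 24 → 27, which is 3 edges.

3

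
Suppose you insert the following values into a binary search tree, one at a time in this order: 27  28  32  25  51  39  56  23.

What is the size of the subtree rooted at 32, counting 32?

Resulting structure (node: left, right):
  27: L=25, R=28
  28: L=–, R=32
  32: L=–, R=51
  25: L=23, R=–
  51: L=39, R=56
  39: L=–, R=–
  56: L=–, R=–
  23: L=–, R=–

Subtree rooted at 32 contains: 32, 51, 39, 56 — 4 nodes.

4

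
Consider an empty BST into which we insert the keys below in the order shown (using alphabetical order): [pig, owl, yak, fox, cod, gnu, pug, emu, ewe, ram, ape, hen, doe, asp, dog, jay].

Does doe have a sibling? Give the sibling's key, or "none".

Insert pig: tree is empty, so pig becomes the root.
Insert owl: owl < pig → go left. Place as left child of pig.
Insert yak: yak > pig → go right. Place as right child of pig.
Insert fox: fox < pig → go left; fox < owl → go left. Place as left child of owl.
Insert cod: cod < pig → go left; cod < owl → go left; cod < fox → go left. Place as left child of fox.
Insert gnu: gnu < pig → go left; gnu < owl → go left; gnu > fox → go right. Place as right child of fox.
Insert pug: pug > pig → go right; pug < yak → go left. Place as left child of yak.
Insert emu: emu < pig → go left; emu < owl → go left; emu < fox → go left; emu > cod → go right. Place as right child of cod.
Insert ewe: ewe < pig → go left; ewe < owl → go left; ewe < fox → go left; ewe > cod → go right; ewe > emu → go right. Place as right child of emu.
Insert ram: ram > pig → go right; ram < yak → go left; ram > pug → go right. Place as right child of pug.
Insert ape: ape < pig → go left; ape < owl → go left; ape < fox → go left; ape < cod → go left. Place as left child of cod.
Insert hen: hen < pig → go left; hen < owl → go left; hen > fox → go right; hen > gnu → go right. Place as right child of gnu.
Insert doe: doe < pig → go left; doe < owl → go left; doe < fox → go left; doe > cod → go right; doe < emu → go left. Place as left child of emu.
Insert asp: asp < pig → go left; asp < owl → go left; asp < fox → go left; asp < cod → go left; asp > ape → go right. Place as right child of ape.
Insert dog: dog < pig → go left; dog < owl → go left; dog < fox → go left; dog > cod → go right; dog < emu → go left; dog > doe → go right. Place as right child of doe.
Insert jay: jay < pig → go left; jay < owl → go left; jay > fox → go right; jay > gnu → go right; jay > hen → go right. Place as right child of hen.

doe's parent is emu; the other child of emu is ewe.

ewe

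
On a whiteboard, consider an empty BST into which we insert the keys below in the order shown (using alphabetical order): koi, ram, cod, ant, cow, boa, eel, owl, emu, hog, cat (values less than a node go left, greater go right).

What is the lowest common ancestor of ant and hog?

cod

koi: root
ram: right child of koi (depth 1)
cod: left child of koi (depth 1)
ant: left child of cod (depth 2)
cow: right child of cod (depth 2)
boa: right child of ant (depth 3)
eel: right child of cow (depth 3)
owl: left child of ram (depth 2)
emu: right child of eel (depth 4)
hog: right child of emu (depth 5)
cat: right child of boa (depth 4)

Path to ant: koi → cod → ant
Path to hog: koi → cod → cow → eel → emu → hog
The paths share a prefix ending at cod, then split left and right.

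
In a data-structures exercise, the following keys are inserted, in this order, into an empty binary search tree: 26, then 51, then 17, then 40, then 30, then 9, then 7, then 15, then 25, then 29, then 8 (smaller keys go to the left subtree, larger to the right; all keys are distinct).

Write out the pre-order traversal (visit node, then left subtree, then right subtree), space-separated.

26 17 9 7 8 15 25 51 40 30 29

26: root
51: right child of 26 (depth 1)
17: left child of 26 (depth 1)
40: left child of 51 (depth 2)
30: left child of 40 (depth 3)
9: left child of 17 (depth 2)
7: left child of 9 (depth 3)
15: right child of 9 (depth 3)
25: right child of 17 (depth 2)
29: left child of 30 (depth 4)
8: right child of 7 (depth 4)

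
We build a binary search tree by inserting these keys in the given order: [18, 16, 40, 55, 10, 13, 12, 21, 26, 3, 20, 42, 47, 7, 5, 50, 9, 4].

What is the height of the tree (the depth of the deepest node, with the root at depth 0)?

18: root
16: left child of 18 (depth 1)
40: right child of 18 (depth 1)
55: right child of 40 (depth 2)
10: left child of 16 (depth 2)
13: right child of 10 (depth 3)
12: left child of 13 (depth 4)
21: left child of 40 (depth 2)
26: right child of 21 (depth 3)
3: left child of 10 (depth 3)
20: left child of 21 (depth 3)
42: left child of 55 (depth 3)
47: right child of 42 (depth 4)
7: right child of 3 (depth 4)
5: left child of 7 (depth 5)
50: right child of 47 (depth 5)
9: right child of 7 (depth 5)
4: left child of 5 (depth 6)

The deepest node is 4 at depth 6.

6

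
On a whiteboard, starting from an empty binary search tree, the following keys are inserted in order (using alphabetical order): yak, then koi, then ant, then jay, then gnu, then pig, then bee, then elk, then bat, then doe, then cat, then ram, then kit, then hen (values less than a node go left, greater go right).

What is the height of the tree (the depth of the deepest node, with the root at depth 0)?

8

Insert yak: tree is empty, so yak becomes the root.
Insert koi: koi < yak → go left. Place as left child of yak.
Insert ant: ant < yak → go left; ant < koi → go left. Place as left child of koi.
Insert jay: jay < yak → go left; jay < koi → go left; jay > ant → go right. Place as right child of ant.
Insert gnu: gnu < yak → go left; gnu < koi → go left; gnu > ant → go right; gnu < jay → go left. Place as left child of jay.
Insert pig: pig < yak → go left; pig > koi → go right. Place as right child of koi.
Insert bee: bee < yak → go left; bee < koi → go left; bee > ant → go right; bee < jay → go left; bee < gnu → go left. Place as left child of gnu.
Insert elk: elk < yak → go left; elk < koi → go left; elk > ant → go right; elk < jay → go left; elk < gnu → go left; elk > bee → go right. Place as right child of bee.
Insert bat: bat < yak → go left; bat < koi → go left; bat > ant → go right; bat < jay → go left; bat < gnu → go left; bat < bee → go left. Place as left child of bee.
Insert doe: doe < yak → go left; doe < koi → go left; doe > ant → go right; doe < jay → go left; doe < gnu → go left; doe > bee → go right; doe < elk → go left. Place as left child of elk.
Insert cat: cat < yak → go left; cat < koi → go left; cat > ant → go right; cat < jay → go left; cat < gnu → go left; cat > bee → go right; cat < elk → go left; cat < doe → go left. Place as left child of doe.
Insert ram: ram < yak → go left; ram > koi → go right; ram > pig → go right. Place as right child of pig.
Insert kit: kit < yak → go left; kit < koi → go left; kit > ant → go right; kit > jay → go right. Place as right child of jay.
Insert hen: hen < yak → go left; hen < koi → go left; hen > ant → go right; hen < jay → go left; hen > gnu → go right. Place as right child of gnu.

The deepest node is cat at depth 8.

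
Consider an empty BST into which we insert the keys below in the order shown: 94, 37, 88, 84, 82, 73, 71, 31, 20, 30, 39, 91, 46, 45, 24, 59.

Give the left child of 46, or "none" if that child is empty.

45

Resulting structure (node: left, right):
  94: L=37, R=–
  37: L=31, R=88
  88: L=84, R=91
  84: L=82, R=–
  82: L=73, R=–
  73: L=71, R=–
  71: L=39, R=–
  31: L=20, R=–
  20: L=–, R=30
  30: L=24, R=–
  39: L=–, R=46
  91: L=–, R=–
  46: L=45, R=59
  45: L=–, R=–
  24: L=–, R=–
  59: L=–, R=–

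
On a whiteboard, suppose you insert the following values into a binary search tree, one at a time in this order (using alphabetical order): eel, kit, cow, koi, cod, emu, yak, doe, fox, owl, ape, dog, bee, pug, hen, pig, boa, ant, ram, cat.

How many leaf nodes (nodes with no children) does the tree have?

6

Insert eel: tree is empty, so eel becomes the root.
Insert kit: kit > eel → go right. Place as right child of eel.
Insert cow: cow < eel → go left. Place as left child of eel.
Insert koi: koi > eel → go right; koi > kit → go right. Place as right child of kit.
Insert cod: cod < eel → go left; cod < cow → go left. Place as left child of cow.
Insert emu: emu > eel → go right; emu < kit → go left. Place as left child of kit.
Insert yak: yak > eel → go right; yak > kit → go right; yak > koi → go right. Place as right child of koi.
Insert doe: doe < eel → go left; doe > cow → go right. Place as right child of cow.
Insert fox: fox > eel → go right; fox < kit → go left; fox > emu → go right. Place as right child of emu.
Insert owl: owl > eel → go right; owl > kit → go right; owl > koi → go right; owl < yak → go left. Place as left child of yak.
Insert ape: ape < eel → go left; ape < cow → go left; ape < cod → go left. Place as left child of cod.
Insert dog: dog < eel → go left; dog > cow → go right; dog > doe → go right. Place as right child of doe.
Insert bee: bee < eel → go left; bee < cow → go left; bee < cod → go left; bee > ape → go right. Place as right child of ape.
Insert pug: pug > eel → go right; pug > kit → go right; pug > koi → go right; pug < yak → go left; pug > owl → go right. Place as right child of owl.
Insert hen: hen > eel → go right; hen < kit → go left; hen > emu → go right; hen > fox → go right. Place as right child of fox.
Insert pig: pig > eel → go right; pig > kit → go right; pig > koi → go right; pig < yak → go left; pig > owl → go right; pig < pug → go left. Place as left child of pug.
Insert boa: boa < eel → go left; boa < cow → go left; boa < cod → go left; boa > ape → go right; boa > bee → go right. Place as right child of bee.
Insert ant: ant < eel → go left; ant < cow → go left; ant < cod → go left; ant < ape → go left. Place as left child of ape.
Insert ram: ram > eel → go right; ram > kit → go right; ram > koi → go right; ram < yak → go left; ram > owl → go right; ram > pug → go right. Place as right child of pug.
Insert cat: cat < eel → go left; cat < cow → go left; cat < cod → go left; cat > ape → go right; cat > bee → go right; cat > boa → go right. Place as right child of boa.

Leaves: ant, cat, dog, hen, pig, ram — 6 in total.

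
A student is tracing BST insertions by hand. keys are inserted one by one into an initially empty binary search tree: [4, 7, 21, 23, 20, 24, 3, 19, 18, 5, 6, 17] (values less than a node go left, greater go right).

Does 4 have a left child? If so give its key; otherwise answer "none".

Insert 4: tree is empty, so 4 becomes the root.
Insert 7: 7 > 4 → go right. Place as right child of 4.
Insert 21: 21 > 4 → go right; 21 > 7 → go right. Place as right child of 7.
Insert 23: 23 > 4 → go right; 23 > 7 → go right; 23 > 21 → go right. Place as right child of 21.
Insert 20: 20 > 4 → go right; 20 > 7 → go right; 20 < 21 → go left. Place as left child of 21.
Insert 24: 24 > 4 → go right; 24 > 7 → go right; 24 > 21 → go right; 24 > 23 → go right. Place as right child of 23.
Insert 3: 3 < 4 → go left. Place as left child of 4.
Insert 19: 19 > 4 → go right; 19 > 7 → go right; 19 < 21 → go left; 19 < 20 → go left. Place as left child of 20.
Insert 18: 18 > 4 → go right; 18 > 7 → go right; 18 < 21 → go left; 18 < 20 → go left; 18 < 19 → go left. Place as left child of 19.
Insert 5: 5 > 4 → go right; 5 < 7 → go left. Place as left child of 7.
Insert 6: 6 > 4 → go right; 6 < 7 → go left; 6 > 5 → go right. Place as right child of 5.
Insert 17: 17 > 4 → go right; 17 > 7 → go right; 17 < 21 → go left; 17 < 20 → go left; 17 < 19 → go left; 17 < 18 → go left. Place as left child of 18.

3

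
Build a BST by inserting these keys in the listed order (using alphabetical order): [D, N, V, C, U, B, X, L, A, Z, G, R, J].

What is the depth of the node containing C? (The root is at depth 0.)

Resulting structure (node: left, right):
  D: L=C, R=N
  N: L=L, R=V
  V: L=U, R=X
  C: L=B, R=–
  U: L=R, R=–
  B: L=A, R=–
  X: L=–, R=Z
  L: L=G, R=–
  A: L=–, R=–
  Z: L=–, R=–
  G: L=–, R=J
  R: L=–, R=–
  J: L=–, R=–

Path to C: D → C, which is 1 edge.

1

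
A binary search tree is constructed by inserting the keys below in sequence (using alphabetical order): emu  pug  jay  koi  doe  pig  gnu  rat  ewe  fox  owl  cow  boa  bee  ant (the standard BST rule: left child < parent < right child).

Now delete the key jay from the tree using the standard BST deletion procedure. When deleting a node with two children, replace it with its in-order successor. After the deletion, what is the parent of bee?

Insert emu: tree is empty, so emu becomes the root.
Insert pug: pug > emu → go right. Place as right child of emu.
Insert jay: jay > emu → go right; jay < pug → go left. Place as left child of pug.
Insert koi: koi > emu → go right; koi < pug → go left; koi > jay → go right. Place as right child of jay.
Insert doe: doe < emu → go left. Place as left child of emu.
Insert pig: pig > emu → go right; pig < pug → go left; pig > jay → go right; pig > koi → go right. Place as right child of koi.
Insert gnu: gnu > emu → go right; gnu < pug → go left; gnu < jay → go left. Place as left child of jay.
Insert rat: rat > emu → go right; rat > pug → go right. Place as right child of pug.
Insert ewe: ewe > emu → go right; ewe < pug → go left; ewe < jay → go left; ewe < gnu → go left. Place as left child of gnu.
Insert fox: fox > emu → go right; fox < pug → go left; fox < jay → go left; fox < gnu → go left; fox > ewe → go right. Place as right child of ewe.
Insert owl: owl > emu → go right; owl < pug → go left; owl > jay → go right; owl > koi → go right; owl < pig → go left. Place as left child of pig.
Insert cow: cow < emu → go left; cow < doe → go left. Place as left child of doe.
Insert boa: boa < emu → go left; boa < doe → go left; boa < cow → go left. Place as left child of cow.
Insert bee: bee < emu → go left; bee < doe → go left; bee < cow → go left; bee < boa → go left. Place as left child of boa.
Insert ant: ant < emu → go left; ant < doe → go left; ant < cow → go left; ant < boa → go left; ant < bee → go left. Place as left child of bee.

Delete jay (two children — replace with in-order successor).
After deletion, bee's parent is boa.

boa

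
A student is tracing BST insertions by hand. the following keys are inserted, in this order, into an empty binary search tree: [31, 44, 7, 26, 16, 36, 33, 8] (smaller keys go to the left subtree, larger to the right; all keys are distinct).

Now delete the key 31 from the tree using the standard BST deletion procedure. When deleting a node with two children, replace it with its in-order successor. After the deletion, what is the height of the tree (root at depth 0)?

4

Resulting structure (node: left, right):
  31: L=7, R=44
  44: L=36, R=–
  7: L=–, R=26
  26: L=16, R=–
  16: L=8, R=–
  36: L=33, R=–
  33: L=–, R=–
  8: L=–, R=–

Delete 31 (two children — replace with in-order successor).
After deletion, deepest node is 8 at depth 4.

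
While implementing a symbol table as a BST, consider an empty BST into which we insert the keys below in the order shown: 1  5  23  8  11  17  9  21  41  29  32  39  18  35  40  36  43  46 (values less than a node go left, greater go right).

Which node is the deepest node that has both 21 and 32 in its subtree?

Insert 1: tree is empty, so 1 becomes the root.
Insert 5: 5 > 1 → go right. Place as right child of 1.
Insert 23: 23 > 1 → go right; 23 > 5 → go right. Place as right child of 5.
Insert 8: 8 > 1 → go right; 8 > 5 → go right; 8 < 23 → go left. Place as left child of 23.
Insert 11: 11 > 1 → go right; 11 > 5 → go right; 11 < 23 → go left; 11 > 8 → go right. Place as right child of 8.
Insert 17: 17 > 1 → go right; 17 > 5 → go right; 17 < 23 → go left; 17 > 8 → go right; 17 > 11 → go right. Place as right child of 11.
Insert 9: 9 > 1 → go right; 9 > 5 → go right; 9 < 23 → go left; 9 > 8 → go right; 9 < 11 → go left. Place as left child of 11.
Insert 21: 21 > 1 → go right; 21 > 5 → go right; 21 < 23 → go left; 21 > 8 → go right; 21 > 11 → go right; 21 > 17 → go right. Place as right child of 17.
Insert 41: 41 > 1 → go right; 41 > 5 → go right; 41 > 23 → go right. Place as right child of 23.
Insert 29: 29 > 1 → go right; 29 > 5 → go right; 29 > 23 → go right; 29 < 41 → go left. Place as left child of 41.
Insert 32: 32 > 1 → go right; 32 > 5 → go right; 32 > 23 → go right; 32 < 41 → go left; 32 > 29 → go right. Place as right child of 29.
Insert 39: 39 > 1 → go right; 39 > 5 → go right; 39 > 23 → go right; 39 < 41 → go left; 39 > 29 → go right; 39 > 32 → go right. Place as right child of 32.
Insert 18: 18 > 1 → go right; 18 > 5 → go right; 18 < 23 → go left; 18 > 8 → go right; 18 > 11 → go right; 18 > 17 → go right; 18 < 21 → go left. Place as left child of 21.
Insert 35: 35 > 1 → go right; 35 > 5 → go right; 35 > 23 → go right; 35 < 41 → go left; 35 > 29 → go right; 35 > 32 → go right; 35 < 39 → go left. Place as left child of 39.
Insert 40: 40 > 1 → go right; 40 > 5 → go right; 40 > 23 → go right; 40 < 41 → go left; 40 > 29 → go right; 40 > 32 → go right; 40 > 39 → go right. Place as right child of 39.
Insert 36: 36 > 1 → go right; 36 > 5 → go right; 36 > 23 → go right; 36 < 41 → go left; 36 > 29 → go right; 36 > 32 → go right; 36 < 39 → go left; 36 > 35 → go right. Place as right child of 35.
Insert 43: 43 > 1 → go right; 43 > 5 → go right; 43 > 23 → go right; 43 > 41 → go right. Place as right child of 41.
Insert 46: 46 > 1 → go right; 46 > 5 → go right; 46 > 23 → go right; 46 > 41 → go right; 46 > 43 → go right. Place as right child of 43.

Path to 21: 1 → 5 → 23 → 8 → 11 → 17 → 21
Path to 32: 1 → 5 → 23 → 41 → 29 → 32
The paths share a prefix ending at 23, then split left and right.

23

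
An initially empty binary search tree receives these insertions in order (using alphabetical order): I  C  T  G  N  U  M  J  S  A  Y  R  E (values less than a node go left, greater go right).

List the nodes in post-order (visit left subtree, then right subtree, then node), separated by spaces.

A E G C J M R S N Y U T I

I: root
C: left child of I (depth 1)
T: right child of I (depth 1)
G: right child of C (depth 2)
N: left child of T (depth 2)
U: right child of T (depth 2)
M: left child of N (depth 3)
J: left child of M (depth 4)
S: right child of N (depth 3)
A: left child of C (depth 2)
Y: right child of U (depth 3)
R: left child of S (depth 4)
E: left child of G (depth 3)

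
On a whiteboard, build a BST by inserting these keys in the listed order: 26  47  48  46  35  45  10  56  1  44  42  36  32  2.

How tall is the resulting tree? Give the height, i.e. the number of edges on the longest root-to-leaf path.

Resulting structure (node: left, right):
  26: L=10, R=47
  47: L=46, R=48
  48: L=–, R=56
  46: L=35, R=–
  35: L=32, R=45
  45: L=44, R=–
  10: L=1, R=–
  56: L=–, R=–
  1: L=–, R=2
  44: L=42, R=–
  42: L=36, R=–
  36: L=–, R=–
  32: L=–, R=–
  2: L=–, R=–

The deepest node is 36 at depth 7.

7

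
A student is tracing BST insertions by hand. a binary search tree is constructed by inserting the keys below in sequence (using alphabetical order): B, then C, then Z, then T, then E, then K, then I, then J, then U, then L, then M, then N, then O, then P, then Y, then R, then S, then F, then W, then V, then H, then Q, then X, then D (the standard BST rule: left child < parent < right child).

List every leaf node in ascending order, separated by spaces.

Resulting structure (node: left, right):
  B: L=–, R=C
  C: L=–, R=Z
  Z: L=T, R=–
  T: L=E, R=U
  E: L=D, R=K
  K: L=I, R=L
  I: L=F, R=J
  J: L=–, R=–
  U: L=–, R=Y
  L: L=–, R=M
  M: L=–, R=N
  N: L=–, R=O
  O: L=–, R=P
  P: L=–, R=R
  Y: L=W, R=–
  R: L=Q, R=S
  S: L=–, R=–
  F: L=–, R=H
  W: L=V, R=X
  V: L=–, R=–
  H: L=–, R=–
  Q: L=–, R=–
  X: L=–, R=–
  D: L=–, R=–

D H J Q S V X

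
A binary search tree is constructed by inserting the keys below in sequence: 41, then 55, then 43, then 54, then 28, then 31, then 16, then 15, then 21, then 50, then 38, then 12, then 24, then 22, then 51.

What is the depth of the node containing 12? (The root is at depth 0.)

4

Insert 41: tree is empty, so 41 becomes the root.
Insert 55: 55 > 41 → go right. Place as right child of 41.
Insert 43: 43 > 41 → go right; 43 < 55 → go left. Place as left child of 55.
Insert 54: 54 > 41 → go right; 54 < 55 → go left; 54 > 43 → go right. Place as right child of 43.
Insert 28: 28 < 41 → go left. Place as left child of 41.
Insert 31: 31 < 41 → go left; 31 > 28 → go right. Place as right child of 28.
Insert 16: 16 < 41 → go left; 16 < 28 → go left. Place as left child of 28.
Insert 15: 15 < 41 → go left; 15 < 28 → go left; 15 < 16 → go left. Place as left child of 16.
Insert 21: 21 < 41 → go left; 21 < 28 → go left; 21 > 16 → go right. Place as right child of 16.
Insert 50: 50 > 41 → go right; 50 < 55 → go left; 50 > 43 → go right; 50 < 54 → go left. Place as left child of 54.
Insert 38: 38 < 41 → go left; 38 > 28 → go right; 38 > 31 → go right. Place as right child of 31.
Insert 12: 12 < 41 → go left; 12 < 28 → go left; 12 < 16 → go left; 12 < 15 → go left. Place as left child of 15.
Insert 24: 24 < 41 → go left; 24 < 28 → go left; 24 > 16 → go right; 24 > 21 → go right. Place as right child of 21.
Insert 22: 22 < 41 → go left; 22 < 28 → go left; 22 > 16 → go right; 22 > 21 → go right; 22 < 24 → go left. Place as left child of 24.
Insert 51: 51 > 41 → go right; 51 < 55 → go left; 51 > 43 → go right; 51 < 54 → go left; 51 > 50 → go right. Place as right child of 50.

Path to 12: 41 → 28 → 16 → 15 → 12, which is 4 edges.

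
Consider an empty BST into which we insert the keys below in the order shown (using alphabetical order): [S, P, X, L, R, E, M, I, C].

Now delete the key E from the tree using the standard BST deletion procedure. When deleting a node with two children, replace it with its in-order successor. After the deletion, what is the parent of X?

Resulting structure (node: left, right):
  S: L=P, R=X
  P: L=L, R=R
  X: L=–, R=–
  L: L=E, R=M
  R: L=–, R=–
  E: L=C, R=I
  M: L=–, R=–
  I: L=–, R=–
  C: L=–, R=–

Delete E (two children — replace with in-order successor).
After deletion, X's parent is S.

S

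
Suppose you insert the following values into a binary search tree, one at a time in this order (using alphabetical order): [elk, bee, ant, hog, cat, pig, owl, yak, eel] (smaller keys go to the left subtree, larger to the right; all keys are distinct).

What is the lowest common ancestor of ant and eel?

bee

elk: root
bee: left child of elk (depth 1)
ant: left child of bee (depth 2)
hog: right child of elk (depth 1)
cat: right child of bee (depth 2)
pig: right child of hog (depth 2)
owl: left child of pig (depth 3)
yak: right child of pig (depth 3)
eel: right child of cat (depth 3)

Path to ant: elk → bee → ant
Path to eel: elk → bee → cat → eel
The paths share a prefix ending at bee, then split left and right.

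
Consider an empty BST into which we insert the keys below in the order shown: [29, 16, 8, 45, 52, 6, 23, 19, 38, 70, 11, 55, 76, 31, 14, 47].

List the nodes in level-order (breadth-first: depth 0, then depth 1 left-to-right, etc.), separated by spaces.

Insert 29: tree is empty, so 29 becomes the root.
Insert 16: 16 < 29 → go left. Place as left child of 29.
Insert 8: 8 < 29 → go left; 8 < 16 → go left. Place as left child of 16.
Insert 45: 45 > 29 → go right. Place as right child of 29.
Insert 52: 52 > 29 → go right; 52 > 45 → go right. Place as right child of 45.
Insert 6: 6 < 29 → go left; 6 < 16 → go left; 6 < 8 → go left. Place as left child of 8.
Insert 23: 23 < 29 → go left; 23 > 16 → go right. Place as right child of 16.
Insert 19: 19 < 29 → go left; 19 > 16 → go right; 19 < 23 → go left. Place as left child of 23.
Insert 38: 38 > 29 → go right; 38 < 45 → go left. Place as left child of 45.
Insert 70: 70 > 29 → go right; 70 > 45 → go right; 70 > 52 → go right. Place as right child of 52.
Insert 11: 11 < 29 → go left; 11 < 16 → go left; 11 > 8 → go right. Place as right child of 8.
Insert 55: 55 > 29 → go right; 55 > 45 → go right; 55 > 52 → go right; 55 < 70 → go left. Place as left child of 70.
Insert 76: 76 > 29 → go right; 76 > 45 → go right; 76 > 52 → go right; 76 > 70 → go right. Place as right child of 70.
Insert 31: 31 > 29 → go right; 31 < 45 → go left; 31 < 38 → go left. Place as left child of 38.
Insert 14: 14 < 29 → go left; 14 < 16 → go left; 14 > 8 → go right; 14 > 11 → go right. Place as right child of 11.
Insert 47: 47 > 29 → go right; 47 > 45 → go right; 47 < 52 → go left. Place as left child of 52.

29 16 45 8 23 38 52 6 11 19 31 47 70 14 55 76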